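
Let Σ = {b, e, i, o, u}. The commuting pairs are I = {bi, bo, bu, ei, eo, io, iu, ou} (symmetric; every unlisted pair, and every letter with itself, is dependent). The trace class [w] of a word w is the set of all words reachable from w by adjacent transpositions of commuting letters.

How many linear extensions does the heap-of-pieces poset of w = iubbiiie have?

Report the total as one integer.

210

drop 0:i onto floor
drop 1:u onto floor
drop 2:b onto floor
drop 3:b onto {2:b}
drop 4:i onto {0:i}
drop 5:i onto {4:i}
drop 6:i onto {5:i}
drop 7:e onto {1:u, 3:b}
ground layer = {0:i, 1:u, 2:b}
drop-orders for the pieces not yet dropped (sum over which currently-grounded one goes next):
  1 to go: {6} 1  {7} 1
  2 to go: {1,7} 1  {3,7} 1  {5,6} 1  {6,7} 2
  3 to go: {1,3,7} 2  {1,6,7} 3  {2,3,7} 1  {3,6,7} 3  {4,5,6} 1  {5,6,7} 3
  4 to go: {0,4,5,6} 1  {1,2,3,7} 3  {1,3,6,7} 8  {1,5,6,7} 6  {2,3,6,7} 4  {3,5,6,7} 6  {4,5,6,7} 4
  5 to go: {0,4,5,6,7} 5  {1,2,3,6,7} 15  {1,3,5,6,7} 20  {1,4,5,6,7} 10  {2,3,5,6,7} 10  {3,4,5,6,7} 10
  6 to go: {0,1,4,5,6,7} 15  {0,3,4,5,6,7} 15  {1,2,3,5,6,7} 45  {1,3,4,5,6,7} 40  {2,3,4,5,6,7} 20
  if 0:i drops first: 105 orders
  if 1:u drops first: 35 orders
  if 2:b drops first: 70 orders
heap linearizations: 210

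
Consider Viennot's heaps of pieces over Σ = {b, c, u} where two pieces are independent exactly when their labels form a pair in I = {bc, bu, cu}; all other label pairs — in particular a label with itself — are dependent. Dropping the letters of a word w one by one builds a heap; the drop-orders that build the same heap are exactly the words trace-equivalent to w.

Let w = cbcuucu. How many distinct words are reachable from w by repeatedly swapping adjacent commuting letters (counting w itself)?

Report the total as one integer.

140

0(c) covers ∅
1(b) covers ∅
2(c) covers 0:c
3(u) covers ∅
4(u) covers 3:u
5(c) covers 2:c
6(u) covers 4:u
floor of heap: 0:c, 1:b, 3:u
completions by unplaced set U, small U first (add the entries for U minus each lowest piece of U):
  |U|=1: {1}:1  {5}:1  {6}:1
  |U|=2: {1,5}:2  {1,6}:2  {2,5}:1  {4,6}:1  {5,6}:2
  |U|=3: {0,2,5}:1  {1,2,5}:3  {1,4,6}:3  {1,5,6}:6  {2,5,6}:3  {3,4,6}:1  {4,5,6}:3
  |U|=4: {0,1,2,5}:4  {0,2,5,6}:4  {1,2,5,6}:12  {1,3,4,6}:4  {1,4,5,6}:12  {2,4,5,6}:6  {3,4,5,6}:4
  |U|=5: {0,1,2,5,6}:20  {0,2,4,5,6}:10  {1,2,4,5,6}:30  {1,3,4,5,6}:20  {2,3,4,5,6}:10
  start at 0(c): 60
  start at 1(b): 20
  start at 3(u): 60
sum over floor = 140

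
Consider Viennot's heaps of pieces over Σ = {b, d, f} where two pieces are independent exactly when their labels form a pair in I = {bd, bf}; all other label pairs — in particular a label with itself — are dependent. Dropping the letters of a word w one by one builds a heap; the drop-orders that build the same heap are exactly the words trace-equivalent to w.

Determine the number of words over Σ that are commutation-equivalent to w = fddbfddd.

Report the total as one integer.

piece 0:f — minimal
piece 1:d rests on {0:f}
piece 2:d rests on {1:d}
piece 3:b — minimal
piece 4:f rests on {2:d}
piece 5:d rests on {4:f}
piece 6:d rests on {5:d}
piece 7:d rests on {6:d}
minimal pieces: {0:f, 3:b}
ways to finish when only these pieces remain (= sum over removing one remaining piece with nothing left below it):
  1 left: {3}→1  {7}→1
  2 left: {3,7}→2  {6,7}→1
  3 left: {3,6,7}→3  {5,6,7}→1
  4 left: {3,5,6,7}→4  {4,5,6,7}→1
  5 left: {2,4,5,6,7}→1  {3,4,5,6,7}→5
  6 left: {1,2,4,5,6,7}→1  {2,3,4,5,6,7}→6
  placing 0:f first → 7 extensions
  placing 3:b first → 1 extensions
total linear extensions = 8

8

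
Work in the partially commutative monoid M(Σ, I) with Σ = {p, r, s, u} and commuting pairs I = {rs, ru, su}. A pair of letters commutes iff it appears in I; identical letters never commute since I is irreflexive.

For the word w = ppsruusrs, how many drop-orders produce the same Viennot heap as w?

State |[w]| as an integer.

#0=p has no predecessor
#1=p depends on [0:p]
#2=s depends on [1:p]
#3=r depends on [1:p]
#4=u depends on [1:p]
#5=u depends on [4:u]
#6=s depends on [2:s]
#7=r depends on [3:r]
#8=s depends on [6:s]
sources: [0:p]
N(rest) = Σ N(rest − s) over sources s of rest; N(one piece) = 1:
  size 1 → [5]=1  [7]=1  [8]=1
  size 2 → [3,7]=1  [4,5]=1  [5,7]=2  [5,8]=2  [6,8]=1  [7,8]=2
  size 3 → [2,6,8]=1  [3,5,7]=3  [3,7,8]=3  [4,5,7]=3  [4,5,8]=3  [5,6,8]=3  [5,7,8]=6  [6,7,8]=3
  size 4 → [2,5,6,8]=4  [2,6,7,8]=4  [3,4,5,7]=6  [3,5,7,8]=12  [3,6,7,8]=6  [4,5,6,8]=6  [4,5,7,8]=12  [5,6,7,8]=12
  size 5 → [2,3,6,7,8]=10  [2,4,5,6,8]=10  [2,5,6,7,8]=20  [3,4,5,7,8]=30  [3,5,6,7,8]=30  [4,5,6,7,8]=30
  size 6 → [2,3,5,6,7,8]=60  [2,4,5,6,7,8]=60  [3,4,5,6,7,8]=90
  size 7 → [2,3,4,5,6,7,8]=210
  first=0(p) contributes 210

210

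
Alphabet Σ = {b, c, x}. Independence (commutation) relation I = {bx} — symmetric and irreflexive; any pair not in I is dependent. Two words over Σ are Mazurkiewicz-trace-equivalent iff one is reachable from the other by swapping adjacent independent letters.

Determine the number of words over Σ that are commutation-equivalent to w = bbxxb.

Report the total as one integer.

10

#0=b has no predecessor
#1=b depends on [0:b]
#2=x has no predecessor
#3=x depends on [2:x]
#4=b depends on [1:b]
sources: [0:b, 2:x]
N(rest) = Σ N(rest − s) over sources s of rest; N(one piece) = 1:
  size 1 → [3]=1  [4]=1
  size 2 → [1,4]=1  [2,3]=1  [3,4]=2
  size 3 → [0,1,4]=1  [1,3,4]=3  [2,3,4]=3
  first=0(b) contributes 6
  first=2(x) contributes 4
|[w]| = 10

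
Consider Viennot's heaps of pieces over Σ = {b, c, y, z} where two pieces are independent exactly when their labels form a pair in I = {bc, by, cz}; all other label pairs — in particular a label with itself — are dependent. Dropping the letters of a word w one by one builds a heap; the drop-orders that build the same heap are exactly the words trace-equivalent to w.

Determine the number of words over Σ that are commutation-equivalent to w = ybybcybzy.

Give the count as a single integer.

35

#0=y has no predecessor
#1=b has no predecessor
#2=y depends on [0:y]
#3=b depends on [1:b]
#4=c depends on [2:y]
#5=y depends on [4:c]
#6=b depends on [3:b]
#7=z depends on [5:y, 6:b]
#8=y depends on [7:z]
sources: [0:y, 1:b]
N(rest) = Σ N(rest − s) over sources s of rest; N(one piece) = 1:
  size 1 → [8]=1
  size 2 → [7,8]=1
  size 3 → [5,7,8]=1  [6,7,8]=1
  size 4 → [3,6,7,8]=1  [4,5,7,8]=1  [5,6,7,8]=2
  size 5 → [1,3,6,7,8]=1  [2,4,5,7,8]=1  [3,5,6,7,8]=3  [4,5,6,7,8]=3
  size 6 → [0,2,4,5,7,8]=1  [1,3,5,6,7,8]=4  [2,4,5,6,7,8]=4  [3,4,5,6,7,8]=6
  size 7 → [0,2,4,5,6,7,8]=5  [1,3,4,5,6,7,8]=10  [2,3,4,5,6,7,8]=10
  first=0(y) contributes 20
  first=1(b) contributes 15
|[w]| = 35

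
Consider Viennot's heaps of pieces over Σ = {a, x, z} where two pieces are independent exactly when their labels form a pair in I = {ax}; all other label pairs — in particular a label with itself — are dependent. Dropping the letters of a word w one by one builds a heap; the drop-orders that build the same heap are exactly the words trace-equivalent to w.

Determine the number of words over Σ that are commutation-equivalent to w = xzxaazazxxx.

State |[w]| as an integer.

3

piece 0:x — minimal
piece 1:z rests on {0:x}
piece 2:x rests on {1:z}
piece 3:a rests on {1:z}
piece 4:a rests on {3:a}
piece 5:z rests on {2:x, 4:a}
piece 6:a rests on {5:z}
piece 7:z rests on {6:a}
piece 8:x rests on {7:z}
piece 9:x rests on {8:x}
piece 10:x rests on {9:x}
minimal pieces: {0:x}
ways to finish when only these pieces remain (= sum over removing one remaining piece with nothing left below it):
  1 left: {10}→1
  2 left: {9,10}→1
  3 left: {8,9,10}→1
  4 left: {7,8,9,10}→1
  5 left: {6,7,8,9,10}→1
  6 left: {5,6,7,8,9,10}→1
  7 left: {2,5,6,7,8,9,10}→1  {4,5,6,7,8,9,10}→1
  8 left: {2,4,5,6,7,8,9,10}→2  {3,4,5,6,7,8,9,10}→1
  9 left: {2,3,4,5,6,7,8,9,10}→3
  placing 0:x first → 3 extensions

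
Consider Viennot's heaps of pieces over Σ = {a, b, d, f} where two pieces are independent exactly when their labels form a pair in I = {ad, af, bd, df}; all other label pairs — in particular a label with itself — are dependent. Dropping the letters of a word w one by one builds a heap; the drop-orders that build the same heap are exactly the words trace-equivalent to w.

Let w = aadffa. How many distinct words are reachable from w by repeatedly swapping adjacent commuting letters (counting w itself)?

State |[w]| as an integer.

0(a) covers ∅
1(a) covers 0:a
2(d) covers ∅
3(f) covers ∅
4(f) covers 3:f
5(a) covers 1:a
floor of heap: 0:a, 2:d, 3:f
completions by unplaced set U, small U first (add the entries for U minus each lowest piece of U):
  |U|=1: {2}:1  {4}:1  {5}:1
  |U|=2: {1,5}:1  {2,4}:2  {2,5}:2  {3,4}:1  {4,5}:2
  |U|=3: {0,1,5}:1  {1,2,5}:3  {1,4,5}:3  {2,3,4}:3  {2,4,5}:6  {3,4,5}:3
  |U|=4: {0,1,2,5}:4  {0,1,4,5}:4  {1,2,4,5}:12  {1,3,4,5}:6  {2,3,4,5}:12
  start at 0(a): 30
  start at 2(d): 10
  start at 3(f): 20
sum over floor = 60

60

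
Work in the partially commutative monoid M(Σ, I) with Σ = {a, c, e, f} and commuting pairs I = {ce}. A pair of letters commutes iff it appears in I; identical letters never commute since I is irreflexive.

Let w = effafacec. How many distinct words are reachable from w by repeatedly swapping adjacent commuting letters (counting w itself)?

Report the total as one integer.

3

0(e) covers ∅
1(f) covers 0:e
2(f) covers 1:f
3(a) covers 2:f
4(f) covers 3:a
5(a) covers 4:f
6(c) covers 5:a
7(e) covers 5:a
8(c) covers 6:c
floor of heap: 0:e
completions by unplaced set U, small U first (add the entries for U minus each lowest piece of U):
  |U|=1: {7}:1  {8}:1
  |U|=2: {6,8}:1  {7,8}:2
  |U|=3: {6,7,8}:3
  |U|=4: {5,6,7,8}:3
  |U|=5: {4,5,6,7,8}:3
  |U|=6: {3,4,5,6,7,8}:3
  |U|=7: {2,3,4,5,6,7,8}:3
  start at 0(e): 3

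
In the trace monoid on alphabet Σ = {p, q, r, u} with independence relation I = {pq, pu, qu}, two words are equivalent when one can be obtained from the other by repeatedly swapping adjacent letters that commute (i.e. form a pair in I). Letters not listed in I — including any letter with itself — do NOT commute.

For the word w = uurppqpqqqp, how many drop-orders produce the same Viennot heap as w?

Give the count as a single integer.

0(u) covers ∅
1(u) covers 0:u
2(r) covers 1:u
3(p) covers 2:r
4(p) covers 3:p
5(q) covers 2:r
6(p) covers 4:p
7(q) covers 5:q
8(q) covers 7:q
9(q) covers 8:q
10(p) covers 6:p
floor of heap: 0:u
completions by unplaced set U, small U first (add the entries for U minus each lowest piece of U):
  |U|=1: {9}:1  {10}:1
  |U|=2: {6,10}:1  {8,9}:1  {9,10}:2
  |U|=3: {4,6,10}:1  {6,9,10}:3  {7,8,9}:1  {8,9,10}:3
  |U|=4: {3,4,6,10}:1  {4,6,9,10}:4  {5,7,8,9}:1  {6,8,9,10}:6  {7,8,9,10}:4
  |U|=5: {3,4,6,9,10}:5  {4,6,8,9,10}:10  {5,7,8,9,10}:5  {6,7,8,9,10}:10
  |U|=6: {3,4,6,8,9,10}:15  {4,6,7,8,9,10}:20  {5,6,7,8,9,10}:15
  |U|=7: {3,4,6,7,8,9,10}:35  {4,5,6,7,8,9,10}:35
  |U|=8: {3,4,5,6,7,8,9,10}:70
  |U|=9: {2,3,4,5,6,7,8,9,10}:70
  start at 0(u): 70

70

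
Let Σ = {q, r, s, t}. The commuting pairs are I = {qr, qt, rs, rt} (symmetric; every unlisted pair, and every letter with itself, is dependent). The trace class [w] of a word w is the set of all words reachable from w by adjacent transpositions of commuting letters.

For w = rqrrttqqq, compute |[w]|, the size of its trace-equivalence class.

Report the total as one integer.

0(r) covers ∅
1(q) covers ∅
2(r) covers 0:r
3(r) covers 2:r
4(t) covers ∅
5(t) covers 4:t
6(q) covers 1:q
7(q) covers 6:q
8(q) covers 7:q
floor of heap: 0:r, 1:q, 4:t
completions by unplaced set U, small U first (add the entries for U minus each lowest piece of U):
  |U|=1: {3}:1  {5}:1  {8}:1
  |U|=2: {2,3}:1  {3,5}:2  {3,8}:2  {4,5}:1  {5,8}:2  {7,8}:1
  |U|=3: {0,2,3}:1  {2,3,5}:3  {2,3,8}:3  {3,4,5}:3  {3,5,8}:6  {3,7,8}:3  {4,5,8}:3  {5,7,8}:3  {6,7,8}:1
  |U|=4: {0,2,3,5}:4  {0,2,3,8}:4  {1,6,7,8}:1  {2,3,4,5}:6  {2,3,5,8}:12  {2,3,7,8}:6  {3,4,5,8}:12  {3,5,7,8}:12  {3,6,7,8}:4  {4,5,7,8}:6  {5,6,7,8}:4
  |U|=5: {0,2,3,4,5}:10  {0,2,3,5,8}:20  {0,2,3,7,8}:10  {1,3,6,7,8}:5  {1,5,6,7,8}:5  {2,3,4,5,8}:30  {2,3,5,7,8}:30  {2,3,6,7,8}:10  {3,4,5,7,8}:30  {3,5,6,7,8}:20  {4,5,6,7,8}:10
  |U|=6: {0,2,3,4,5,8}:60  {0,2,3,5,7,8}:60  {0,2,3,6,7,8}:20  {1,2,3,6,7,8}:15  {1,3,5,6,7,8}:30  {1,4,5,6,7,8}:15  {2,3,4,5,7,8}:90  {2,3,5,6,7,8}:60  {3,4,5,6,7,8}:60
  |U|=7: {0,1,2,3,6,7,8}:35  {0,2,3,4,5,7,8}:210  {0,2,3,5,6,7,8}:140  {1,2,3,5,6,7,8}:105  {1,3,4,5,6,7,8}:105  {2,3,4,5,6,7,8}:210
  start at 0(r): 420
  start at 1(q): 560
  start at 4(t): 280
sum over floor = 1260

1260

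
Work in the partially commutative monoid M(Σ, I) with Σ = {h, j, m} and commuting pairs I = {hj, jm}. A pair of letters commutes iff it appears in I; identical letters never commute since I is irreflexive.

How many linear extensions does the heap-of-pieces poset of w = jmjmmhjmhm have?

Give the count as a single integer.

120

0(j) covers ∅
1(m) covers ∅
2(j) covers 0:j
3(m) covers 1:m
4(m) covers 3:m
5(h) covers 4:m
6(j) covers 2:j
7(m) covers 5:h
8(h) covers 7:m
9(m) covers 8:h
floor of heap: 0:j, 1:m
completions by unplaced set U, small U first (add the entries for U minus each lowest piece of U):
  |U|=1: {6}:1  {9}:1
  |U|=2: {2,6}:1  {6,9}:2  {8,9}:1
  |U|=3: {0,2,6}:1  {2,6,9}:3  {6,8,9}:3  {7,8,9}:1
  |U|=4: {0,2,6,9}:4  {2,6,8,9}:6  {5,7,8,9}:1  {6,7,8,9}:4
  |U|=5: {0,2,6,8,9}:10  {2,6,7,8,9}:10  {4,5,7,8,9}:1  {5,6,7,8,9}:5
  |U|=6: {0,2,6,7,8,9}:20  {2,5,6,7,8,9}:15  {3,4,5,7,8,9}:1  {4,5,6,7,8,9}:6
  |U|=7: {0,2,5,6,7,8,9}:35  {1,3,4,5,7,8,9}:1  {2,4,5,6,7,8,9}:21  {3,4,5,6,7,8,9}:7
  |U|=8: {0,2,4,5,6,7,8,9}:56  {1,3,4,5,6,7,8,9}:8  {2,3,4,5,6,7,8,9}:28
  start at 0(j): 36
  start at 1(m): 84
sum over floor = 120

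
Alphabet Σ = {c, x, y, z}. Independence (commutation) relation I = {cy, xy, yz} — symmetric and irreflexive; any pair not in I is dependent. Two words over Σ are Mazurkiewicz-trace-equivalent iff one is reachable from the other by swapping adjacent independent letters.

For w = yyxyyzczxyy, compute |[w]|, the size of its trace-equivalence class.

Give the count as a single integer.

462

drop 0:y onto floor
drop 1:y onto {0:y}
drop 2:x onto floor
drop 3:y onto {1:y}
drop 4:y onto {3:y}
drop 5:z onto {2:x}
drop 6:c onto {5:z}
drop 7:z onto {6:c}
drop 8:x onto {7:z}
drop 9:y onto {4:y}
drop 10:y onto {9:y}
ground layer = {0:y, 2:x}
drop-orders for the pieces not yet dropped (sum over which currently-grounded one goes next):
  1 to go: {8} 1  {10} 1
  2 to go: {7,8} 1  {8,10} 2  {9,10} 1
  3 to go: {4,9,10} 1  {6,7,8} 1  {7,8,10} 3  {8,9,10} 3
  4 to go: {3,4,9,10} 1  {4,8,9,10} 4  {5,6,7,8} 1  {6,7,8,10} 4  {7,8,9,10} 6
  5 to go: {1,3,4,9,10} 1  {2,5,6,7,8} 1  {3,4,8,9,10} 5  {4,7,8,9,10} 10  {5,6,7,8,10} 5  {6,7,8,9,10} 10
  6 to go: {0,1,3,4,9,10} 1  {1,3,4,8,9,10} 6  {2,5,6,7,8,10} 6  {3,4,7,8,9,10} 15  {4,6,7,8,9,10} 20  {5,6,7,8,9,10} 15
  7 to go: {0,1,3,4,8,9,10} 7  {1,3,4,7,8,9,10} 21  {2,5,6,7,8,9,10} 21  {3,4,6,7,8,9,10} 35  {4,5,6,7,8,9,10} 35
  8 to go: {0,1,3,4,7,8,9,10} 28  {1,3,4,6,7,8,9,10} 56  {2,4,5,6,7,8,9,10} 56  {3,4,5,6,7,8,9,10} 70
  9 to go: {0,1,3,4,6,7,8,9,10} 84  {1,3,4,5,6,7,8,9,10} 126  {2,3,4,5,6,7,8,9,10} 126
  if 0:y drops first: 252 orders
  if 2:x drops first: 210 orders
heap linearizations: 462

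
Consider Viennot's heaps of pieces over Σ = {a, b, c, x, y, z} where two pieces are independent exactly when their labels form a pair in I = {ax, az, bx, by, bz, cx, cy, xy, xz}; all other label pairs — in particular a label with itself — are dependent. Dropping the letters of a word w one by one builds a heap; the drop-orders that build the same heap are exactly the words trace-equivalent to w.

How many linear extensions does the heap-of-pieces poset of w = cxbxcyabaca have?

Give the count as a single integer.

0(c) covers ∅
1(x) covers ∅
2(b) covers 0:c
3(x) covers 1:x
4(c) covers 2:b
5(y) covers ∅
6(a) covers 4:c, 5:y
7(b) covers 6:a
8(a) covers 7:b
9(c) covers 8:a
10(a) covers 9:c
floor of heap: 0:c, 1:x, 5:y
completions by unplaced set U, small U first (add the entries for U minus each lowest piece of U):
  |U|=1: {3}:1  {10}:1
  |U|=2: {1,3}:1  {3,10}:2  {9,10}:1
  |U|=3: {1,3,10}:3  {3,9,10}:3  {8,9,10}:1
  |U|=4: {1,3,9,10}:6  {3,8,9,10}:4  {7,8,9,10}:1
  |U|=5: {1,3,8,9,10}:10  {3,7,8,9,10}:5  {6,7,8,9,10}:1
  |U|=6: {1,3,7,8,9,10}:15  {3,6,7,8,9,10}:6  {4,6,7,8,9,10}:1  {5,6,7,8,9,10}:1
  |U|=7: {1,3,6,7,8,9,10}:21  {2,4,6,7,8,9,10}:1  {3,4,6,7,8,9,10}:7  {3,5,6,7,8,9,10}:7  {4,5,6,7,8,9,10}:2
  |U|=8: {0,2,4,6,7,8,9,10}:1  {1,3,4,6,7,8,9,10}:28  {1,3,5,6,7,8,9,10}:28  {2,3,4,6,7,8,9,10}:8  {2,4,5,6,7,8,9,10}:3  {3,4,5,6,7,8,9,10}:16
  |U|=9: {0,2,3,4,6,7,8,9,10}:9  {0,2,4,5,6,7,8,9,10}:4  {1,2,3,4,6,7,8,9,10}:36  {1,3,4,5,6,7,8,9,10}:72  {2,3,4,5,6,7,8,9,10}:27
  start at 0(c): 135
  start at 1(x): 40
  start at 5(y): 45
sum over floor = 220

220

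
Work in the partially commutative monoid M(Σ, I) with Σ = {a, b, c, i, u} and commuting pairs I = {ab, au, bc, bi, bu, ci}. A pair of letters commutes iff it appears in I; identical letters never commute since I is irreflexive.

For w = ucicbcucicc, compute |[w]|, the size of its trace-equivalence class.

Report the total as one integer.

176

piece 0:u — minimal
piece 1:c rests on {0:u}
piece 2:i rests on {0:u}
piece 3:c rests on {1:c}
piece 4:b — minimal
piece 5:c rests on {3:c}
piece 6:u rests on {2:i, 5:c}
piece 7:c rests on {6:u}
piece 8:i rests on {6:u}
piece 9:c rests on {7:c}
piece 10:c rests on {9:c}
minimal pieces: {0:u, 4:b}
ways to finish when only these pieces remain (= sum over removing one remaining piece with nothing left below it):
  1 left: {4}→1  {8}→1  {10}→1
  2 left: {4,8}→2  {4,10}→2  {8,10}→2  {9,10}→1
  3 left: {4,8,10}→6  {4,9,10}→3  {7,9,10}→1  {8,9,10}→3
  4 left: {4,7,9,10}→4  {4,8,9,10}→12  {7,8,9,10}→4
  5 left: {4,7,8,9,10}→20  {6,7,8,9,10}→4
  6 left: {2,6,7,8,9,10}→4  {4,6,7,8,9,10}→24  {5,6,7,8,9,10}→4
  7 left: {2,4,6,7,8,9,10}→28  {2,5,6,7,8,9,10}→8  {3,5,6,7,8,9,10}→4  {4,5,6,7,8,9,10}→28
  8 left: {1,3,5,6,7,8,9,10}→4  {2,3,5,6,7,8,9,10}→12  {2,4,5,6,7,8,9,10}→64  {3,4,5,6,7,8,9,10}→32
  9 left: {1,2,3,5,6,7,8,9,10}→16  {1,3,4,5,6,7,8,9,10}→36  {2,3,4,5,6,7,8,9,10}→108
  placing 0:u first → 160 extensions
  placing 4:b first → 16 extensions
total linear extensions = 176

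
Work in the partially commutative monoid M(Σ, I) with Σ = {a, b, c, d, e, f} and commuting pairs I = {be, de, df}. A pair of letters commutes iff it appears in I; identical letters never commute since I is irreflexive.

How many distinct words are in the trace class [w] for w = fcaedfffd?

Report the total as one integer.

15

piece 0:f — minimal
piece 1:c rests on {0:f}
piece 2:a rests on {1:c}
piece 3:e rests on {2:a}
piece 4:d rests on {2:a}
piece 5:f rests on {3:e}
piece 6:f rests on {5:f}
piece 7:f rests on {6:f}
piece 8:d rests on {4:d}
minimal pieces: {0:f}
ways to finish when only these pieces remain (= sum over removing one remaining piece with nothing left below it):
  1 left: {7}→1  {8}→1
  2 left: {4,8}→1  {6,7}→1  {7,8}→2
  3 left: {4,7,8}→3  {5,6,7}→1  {6,7,8}→3
  4 left: {3,5,6,7}→1  {4,6,7,8}→6  {5,6,7,8}→4
  5 left: {3,5,6,7,8}→5  {4,5,6,7,8}→10
  6 left: {3,4,5,6,7,8}→15
  7 left: {2,3,4,5,6,7,8}→15
  placing 0:f first → 15 extensions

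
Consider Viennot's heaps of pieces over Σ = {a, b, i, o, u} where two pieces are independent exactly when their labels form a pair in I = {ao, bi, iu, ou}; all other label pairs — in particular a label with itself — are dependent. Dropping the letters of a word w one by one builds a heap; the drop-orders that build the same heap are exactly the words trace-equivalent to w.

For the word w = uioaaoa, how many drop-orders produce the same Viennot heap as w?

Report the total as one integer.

25

piece 0:u — minimal
piece 1:i — minimal
piece 2:o rests on {1:i}
piece 3:a rests on {0:u, 1:i}
piece 4:a rests on {3:a}
piece 5:o rests on {2:o}
piece 6:a rests on {4:a}
minimal pieces: {0:u, 1:i}
ways to finish when only these pieces remain (= sum over removing one remaining piece with nothing left below it):
  1 left: {5}→1  {6}→1
  2 left: {2,5}→1  {4,6}→1  {5,6}→2
  3 left: {2,5,6}→3  {3,4,6}→1  {4,5,6}→3
  4 left: {0,3,4,6}→1  {2,4,5,6}→6  {3,4,5,6}→4
  5 left: {0,3,4,5,6}→5  {2,3,4,5,6}→10
  placing 0:u first → 10 extensions
  placing 1:i first → 15 extensions
total linear extensions = 25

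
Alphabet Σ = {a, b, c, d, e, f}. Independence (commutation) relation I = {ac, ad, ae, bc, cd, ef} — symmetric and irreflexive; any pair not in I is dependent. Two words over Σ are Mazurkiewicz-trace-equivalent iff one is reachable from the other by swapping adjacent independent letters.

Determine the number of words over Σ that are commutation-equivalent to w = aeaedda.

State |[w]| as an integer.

35

piece 0:a — minimal
piece 1:e — minimal
piece 2:a rests on {0:a}
piece 3:e rests on {1:e}
piece 4:d rests on {3:e}
piece 5:d rests on {4:d}
piece 6:a rests on {2:a}
minimal pieces: {0:a, 1:e}
ways to finish when only these pieces remain (= sum over removing one remaining piece with nothing left below it):
  1 left: {5}→1  {6}→1
  2 left: {2,6}→1  {4,5}→1  {5,6}→2
  3 left: {0,2,6}→1  {2,5,6}→3  {3,4,5}→1  {4,5,6}→3
  4 left: {0,2,5,6}→4  {1,3,4,5}→1  {2,4,5,6}→6  {3,4,5,6}→4
  5 left: {0,2,4,5,6}→10  {1,3,4,5,6}→5  {2,3,4,5,6}→10
  placing 0:a first → 15 extensions
  placing 1:e first → 20 extensions
total linear extensions = 35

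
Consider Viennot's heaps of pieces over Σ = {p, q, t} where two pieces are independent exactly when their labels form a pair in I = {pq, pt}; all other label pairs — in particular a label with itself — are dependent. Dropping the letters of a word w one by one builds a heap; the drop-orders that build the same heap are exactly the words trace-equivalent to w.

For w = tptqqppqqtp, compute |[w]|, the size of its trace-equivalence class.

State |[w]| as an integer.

0(t) covers ∅
1(p) covers ∅
2(t) covers 0:t
3(q) covers 2:t
4(q) covers 3:q
5(p) covers 1:p
6(p) covers 5:p
7(q) covers 4:q
8(q) covers 7:q
9(t) covers 8:q
10(p) covers 6:p
floor of heap: 0:t, 1:p
completions by unplaced set U, small U first (add the entries for U minus each lowest piece of U):
  |U|=1: {9}:1  {10}:1
  |U|=2: {6,10}:1  {8,9}:1  {9,10}:2
  |U|=3: {5,6,10}:1  {6,9,10}:3  {7,8,9}:1  {8,9,10}:3
  |U|=4: {1,5,6,10}:1  {4,7,8,9}:1  {5,6,9,10}:4  {6,8,9,10}:6  {7,8,9,10}:4
  |U|=5: {1,5,6,9,10}:5  {3,4,7,8,9}:1  {4,7,8,9,10}:5  {5,6,8,9,10}:10  {6,7,8,9,10}:10
  |U|=6: {1,5,6,8,9,10}:15  {2,3,4,7,8,9}:1  {3,4,7,8,9,10}:6  {4,6,7,8,9,10}:15  {5,6,7,8,9,10}:20
  |U|=7: {0,2,3,4,7,8,9}:1  {1,5,6,7,8,9,10}:35  {2,3,4,7,8,9,10}:7  {3,4,6,7,8,9,10}:21  {4,5,6,7,8,9,10}:35
  |U|=8: {0,2,3,4,7,8,9,10}:8  {1,4,5,6,7,8,9,10}:70  {2,3,4,6,7,8,9,10}:28  {3,4,5,6,7,8,9,10}:56
  |U|=9: {0,2,3,4,6,7,8,9,10}:36  {1,3,4,5,6,7,8,9,10}:126  {2,3,4,5,6,7,8,9,10}:84
  start at 0(t): 210
  start at 1(p): 120
sum over floor = 330

330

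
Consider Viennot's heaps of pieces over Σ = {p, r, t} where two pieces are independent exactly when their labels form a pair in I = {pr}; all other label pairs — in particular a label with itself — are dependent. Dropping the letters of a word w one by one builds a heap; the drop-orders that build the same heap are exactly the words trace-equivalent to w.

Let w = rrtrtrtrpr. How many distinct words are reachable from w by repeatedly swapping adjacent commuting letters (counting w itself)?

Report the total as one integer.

#0=r has no predecessor
#1=r depends on [0:r]
#2=t depends on [1:r]
#3=r depends on [2:t]
#4=t depends on [3:r]
#5=r depends on [4:t]
#6=t depends on [5:r]
#7=r depends on [6:t]
#8=p depends on [6:t]
#9=r depends on [7:r]
sources: [0:r]
N(rest) = Σ N(rest − s) over sources s of rest; N(one piece) = 1:
  size 1 → [8]=1  [9]=1
  size 2 → [7,9]=1  [8,9]=2
  size 3 → [7,8,9]=3
  size 4 → [6,7,8,9]=3
  size 5 → [5,6,7,8,9]=3
  size 6 → [4,5,6,7,8,9]=3
  size 7 → [3,4,5,6,7,8,9]=3
  size 8 → [2,3,4,5,6,7,8,9]=3
  first=0(r) contributes 3

3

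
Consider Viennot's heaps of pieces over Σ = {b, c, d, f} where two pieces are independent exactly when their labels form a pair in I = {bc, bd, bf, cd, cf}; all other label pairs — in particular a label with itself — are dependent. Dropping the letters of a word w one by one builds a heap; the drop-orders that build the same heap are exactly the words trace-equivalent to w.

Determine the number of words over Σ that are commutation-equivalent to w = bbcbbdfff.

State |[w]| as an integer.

#0=b has no predecessor
#1=b depends on [0:b]
#2=c has no predecessor
#3=b depends on [1:b]
#4=b depends on [3:b]
#5=d has no predecessor
#6=f depends on [5:d]
#7=f depends on [6:f]
#8=f depends on [7:f]
sources: [0:b, 2:c, 5:d]
N(rest) = Σ N(rest − s) over sources s of rest; N(one piece) = 1:
  size 1 → [2]=1  [4]=1  [8]=1
  size 2 → [2,4]=2  [2,8]=2  [3,4]=1  [4,8]=2  [7,8]=1
  size 3 → [1,3,4]=1  [2,3,4]=3  [2,4,8]=6  [2,7,8]=3  [3,4,8]=3  [4,7,8]=3  [6,7,8]=1
  size 4 → [0,1,3,4]=1  [1,2,3,4]=4  [1,3,4,8]=4  [2,3,4,8]=12  [2,4,7,8]=12  [2,6,7,8]=4  [3,4,7,8]=6  [4,6,7,8]=4  [5,6,7,8]=1
  size 5 → [0,1,2,3,4]=5  [0,1,3,4,8]=5  [1,2,3,4,8]=20  [1,3,4,7,8]=10  [2,3,4,7,8]=30  [2,4,6,7,8]=20  [2,5,6,7,8]=5  [3,4,6,7,8]=10  [4,5,6,7,8]=5
  size 6 → [0,1,2,3,4,8]=30  [0,1,3,4,7,8]=15  [1,2,3,4,7,8]=60  [1,3,4,6,7,8]=20  [2,3,4,6,7,8]=60  [2,4,5,6,7,8]=30  [3,4,5,6,7,8]=15
  size 7 → [0,1,2,3,4,7,8]=105  [0,1,3,4,6,7,8]=35  [1,2,3,4,6,7,8]=140  [1,3,4,5,6,7,8]=35  [2,3,4,5,6,7,8]=105
  first=0(b) contributes 280
  first=2(c) contributes 70
  first=5(d) contributes 280
|[w]| = 630

630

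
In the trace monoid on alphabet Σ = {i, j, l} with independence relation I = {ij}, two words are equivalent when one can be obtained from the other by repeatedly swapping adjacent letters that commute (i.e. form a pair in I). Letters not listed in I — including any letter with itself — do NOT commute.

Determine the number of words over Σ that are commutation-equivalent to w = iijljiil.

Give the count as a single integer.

9

drop 0:i onto floor
drop 1:i onto {0:i}
drop 2:j onto floor
drop 3:l onto {1:i, 2:j}
drop 4:j onto {3:l}
drop 5:i onto {3:l}
drop 6:i onto {5:i}
drop 7:l onto {4:j, 6:i}
ground layer = {0:i, 2:j}
drop-orders for the pieces not yet dropped (sum over which currently-grounded one goes next):
  1 to go: {7} 1
  2 to go: {4,7} 1  {6,7} 1
  3 to go: {4,6,7} 2  {5,6,7} 1
  4 to go: {4,5,6,7} 3
  5 to go: {3,4,5,6,7} 3
  6 to go: {1,3,4,5,6,7} 3  {2,3,4,5,6,7} 3
  if 0:i drops first: 6 orders
  if 2:j drops first: 3 orders
heap linearizations: 9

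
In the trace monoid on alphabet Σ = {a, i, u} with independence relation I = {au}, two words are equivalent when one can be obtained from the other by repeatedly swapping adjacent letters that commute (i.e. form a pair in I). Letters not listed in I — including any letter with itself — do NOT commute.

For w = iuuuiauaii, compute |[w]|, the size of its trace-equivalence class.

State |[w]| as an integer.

3

#0=i has no predecessor
#1=u depends on [0:i]
#2=u depends on [1:u]
#3=u depends on [2:u]
#4=i depends on [3:u]
#5=a depends on [4:i]
#6=u depends on [4:i]
#7=a depends on [5:a]
#8=i depends on [6:u, 7:a]
#9=i depends on [8:i]
sources: [0:i]
N(rest) = Σ N(rest − s) over sources s of rest; N(one piece) = 1:
  size 1 → [9]=1
  size 2 → [8,9]=1
  size 3 → [6,8,9]=1  [7,8,9]=1
  size 4 → [5,7,8,9]=1  [6,7,8,9]=2
  size 5 → [5,6,7,8,9]=3
  size 6 → [4,5,6,7,8,9]=3
  size 7 → [3,4,5,6,7,8,9]=3
  size 8 → [2,3,4,5,6,7,8,9]=3
  first=0(i) contributes 3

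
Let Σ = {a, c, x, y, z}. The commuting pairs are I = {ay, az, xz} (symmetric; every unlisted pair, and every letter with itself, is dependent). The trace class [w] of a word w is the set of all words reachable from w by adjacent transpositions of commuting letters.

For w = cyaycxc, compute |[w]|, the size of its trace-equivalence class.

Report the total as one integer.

#0=c has no predecessor
#1=y depends on [0:c]
#2=a depends on [0:c]
#3=y depends on [1:y]
#4=c depends on [2:a, 3:y]
#5=x depends on [4:c]
#6=c depends on [5:x]
sources: [0:c]
N(rest) = Σ N(rest − s) over sources s of rest; N(one piece) = 1:
  size 1 → [6]=1
  size 2 → [5,6]=1
  size 3 → [4,5,6]=1
  size 4 → [2,4,5,6]=1  [3,4,5,6]=1
  size 5 → [1,3,4,5,6]=1  [2,3,4,5,6]=2
  first=0(c) contributes 3

3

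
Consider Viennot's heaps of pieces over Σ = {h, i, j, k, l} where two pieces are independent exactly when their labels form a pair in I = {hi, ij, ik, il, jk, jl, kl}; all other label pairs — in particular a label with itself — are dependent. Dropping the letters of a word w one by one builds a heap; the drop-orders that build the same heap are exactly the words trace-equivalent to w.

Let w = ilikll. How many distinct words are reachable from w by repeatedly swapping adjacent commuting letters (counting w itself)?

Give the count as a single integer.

piece 0:i — minimal
piece 1:l — minimal
piece 2:i rests on {0:i}
piece 3:k — minimal
piece 4:l rests on {1:l}
piece 5:l rests on {4:l}
minimal pieces: {0:i, 1:l, 3:k}
ways to finish when only these pieces remain (= sum over removing one remaining piece with nothing left below it):
  1 left: {2}→1  {3}→1  {5}→1
  2 left: {0,2}→1  {2,3}→2  {2,5}→2  {3,5}→2  {4,5}→1
  3 left: {0,2,3}→3  {0,2,5}→3  {1,4,5}→1  {2,3,5}→6  {2,4,5}→3  {3,4,5}→3
  4 left: {0,2,3,5}→12  {0,2,4,5}→6  {1,2,4,5}→4  {1,3,4,5}→4  {2,3,4,5}→12
  placing 0:i first → 20 extensions
  placing 1:l first → 30 extensions
  placing 3:k first → 10 extensions
total linear extensions = 60

60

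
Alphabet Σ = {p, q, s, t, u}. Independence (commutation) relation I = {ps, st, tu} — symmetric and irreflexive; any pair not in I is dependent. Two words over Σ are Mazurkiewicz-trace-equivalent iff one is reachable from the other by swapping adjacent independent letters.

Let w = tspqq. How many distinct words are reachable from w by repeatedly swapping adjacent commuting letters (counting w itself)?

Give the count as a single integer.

3

0(t) covers ∅
1(s) covers ∅
2(p) covers 0:t
3(q) covers 1:s, 2:p
4(q) covers 3:q
floor of heap: 0:t, 1:s
completions by unplaced set U, small U first (add the entries for U minus each lowest piece of U):
  |U|=1: {4}:1
  |U|=2: {3,4}:1
  |U|=3: {1,3,4}:1  {2,3,4}:1
  start at 0(t): 2
  start at 1(s): 1
sum over floor = 3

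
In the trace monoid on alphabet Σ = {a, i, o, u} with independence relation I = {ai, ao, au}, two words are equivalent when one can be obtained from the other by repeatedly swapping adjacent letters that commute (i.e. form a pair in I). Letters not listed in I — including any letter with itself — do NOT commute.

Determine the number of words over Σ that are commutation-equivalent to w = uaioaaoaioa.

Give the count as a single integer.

462

0(u) covers ∅
1(a) covers ∅
2(i) covers 0:u
3(o) covers 2:i
4(a) covers 1:a
5(a) covers 4:a
6(o) covers 3:o
7(a) covers 5:a
8(i) covers 6:o
9(o) covers 8:i
10(a) covers 7:a
floor of heap: 0:u, 1:a
completions by unplaced set U, small U first (add the entries for U minus each lowest piece of U):
  |U|=1: {9}:1  {10}:1
  |U|=2: {7,10}:1  {8,9}:1  {9,10}:2
  |U|=3: {5,7,10}:1  {6,8,9}:1  {7,9,10}:3  {8,9,10}:3
  |U|=4: {3,6,8,9}:1  {4,5,7,10}:1  {5,7,9,10}:4  {6,8,9,10}:4  {7,8,9,10}:6
  |U|=5: {1,4,5,7,10}:1  {2,3,6,8,9}:1  {3,6,8,9,10}:5  {4,5,7,9,10}:5  {5,7,8,9,10}:10  {6,7,8,9,10}:10
  |U|=6: {0,2,3,6,8,9}:1  {1,4,5,7,9,10}:6  {2,3,6,8,9,10}:6  {3,6,7,8,9,10}:15  {4,5,7,8,9,10}:15  {5,6,7,8,9,10}:20
  |U|=7: {0,2,3,6,8,9,10}:7  {1,4,5,7,8,9,10}:21  {2,3,6,7,8,9,10}:21  {3,5,6,7,8,9,10}:35  {4,5,6,7,8,9,10}:35
  |U|=8: {0,2,3,6,7,8,9,10}:28  {1,4,5,6,7,8,9,10}:56  {2,3,5,6,7,8,9,10}:56  {3,4,5,6,7,8,9,10}:70
  |U|=9: {0,2,3,5,6,7,8,9,10}:84  {1,3,4,5,6,7,8,9,10}:126  {2,3,4,5,6,7,8,9,10}:126
  start at 0(u): 252
  start at 1(a): 210
sum over floor = 462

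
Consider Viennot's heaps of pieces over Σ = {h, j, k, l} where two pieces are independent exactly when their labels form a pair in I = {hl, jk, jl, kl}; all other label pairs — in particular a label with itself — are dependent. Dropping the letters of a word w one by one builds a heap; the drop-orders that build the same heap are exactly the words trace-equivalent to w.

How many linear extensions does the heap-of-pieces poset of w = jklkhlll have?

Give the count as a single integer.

0(j) covers ∅
1(k) covers ∅
2(l) covers ∅
3(k) covers 1:k
4(h) covers 0:j, 3:k
5(l) covers 2:l
6(l) covers 5:l
7(l) covers 6:l
floor of heap: 0:j, 1:k, 2:l
completions by unplaced set U, small U first (add the entries for U minus each lowest piece of U):
  |U|=1: {4}:1  {7}:1
  |U|=2: {0,4}:1  {3,4}:1  {4,7}:2  {6,7}:1
  |U|=3: {0,3,4}:2  {0,4,7}:3  {1,3,4}:1  {3,4,7}:3  {4,6,7}:3  {5,6,7}:1
  |U|=4: {0,1,3,4}:3  {0,3,4,7}:8  {0,4,6,7}:6  {1,3,4,7}:4  {2,5,6,7}:1  {3,4,6,7}:6  {4,5,6,7}:4
  |U|=5: {0,1,3,4,7}:15  {0,3,4,6,7}:20  {0,4,5,6,7}:10  {1,3,4,6,7}:10  {2,4,5,6,7}:5  {3,4,5,6,7}:10
  |U|=6: {0,1,3,4,6,7}:45  {0,2,4,5,6,7}:15  {0,3,4,5,6,7}:40  {1,3,4,5,6,7}:20  {2,3,4,5,6,7}:15
  start at 0(j): 35
  start at 1(k): 70
  start at 2(l): 105
sum over floor = 210

210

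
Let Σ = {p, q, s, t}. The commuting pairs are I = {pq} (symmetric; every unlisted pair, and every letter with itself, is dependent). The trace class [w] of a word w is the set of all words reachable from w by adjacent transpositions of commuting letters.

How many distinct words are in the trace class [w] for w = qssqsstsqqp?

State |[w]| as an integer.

drop 0:q onto floor
drop 1:s onto {0:q}
drop 2:s onto {1:s}
drop 3:q onto {2:s}
drop 4:s onto {3:q}
drop 5:s onto {4:s}
drop 6:t onto {5:s}
drop 7:s onto {6:t}
drop 8:q onto {7:s}
drop 9:q onto {8:q}
drop 10:p onto {7:s}
ground layer = {0:q}
drop-orders for the pieces not yet dropped (sum over which currently-grounded one goes next):
  1 to go: {9} 1  {10} 1
  2 to go: {8,9} 1  {9,10} 2
  3 to go: {8,9,10} 3
  4 to go: {7,8,9,10} 3
  5 to go: {6,7,8,9,10} 3
  6 to go: {5,6,7,8,9,10} 3
  7 to go: {4,5,6,7,8,9,10} 3
  8 to go: {3,4,5,6,7,8,9,10} 3
  9 to go: {2,3,4,5,6,7,8,9,10} 3
  if 0:q drops first: 3 orders

3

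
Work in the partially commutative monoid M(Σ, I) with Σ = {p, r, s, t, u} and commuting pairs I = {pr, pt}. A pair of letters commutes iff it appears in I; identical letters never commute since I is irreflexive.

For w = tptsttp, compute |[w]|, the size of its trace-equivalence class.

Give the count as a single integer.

0(t) covers ∅
1(p) covers ∅
2(t) covers 0:t
3(s) covers 1:p, 2:t
4(t) covers 3:s
5(t) covers 4:t
6(p) covers 3:s
floor of heap: 0:t, 1:p
completions by unplaced set U, small U first (add the entries for U minus each lowest piece of U):
  |U|=1: {5}:1  {6}:1
  |U|=2: {4,5}:1  {5,6}:2
  |U|=3: {4,5,6}:3
  |U|=4: {3,4,5,6}:3
  |U|=5: {1,3,4,5,6}:3  {2,3,4,5,6}:3
  start at 0(t): 6
  start at 1(p): 3
sum over floor = 9

9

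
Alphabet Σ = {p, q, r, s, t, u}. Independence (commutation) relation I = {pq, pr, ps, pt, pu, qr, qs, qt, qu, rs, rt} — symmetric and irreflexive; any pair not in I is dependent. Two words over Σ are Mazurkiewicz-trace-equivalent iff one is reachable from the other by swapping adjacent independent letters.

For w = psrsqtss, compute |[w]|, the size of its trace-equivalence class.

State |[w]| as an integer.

336

piece 0:p — minimal
piece 1:s — minimal
piece 2:r — minimal
piece 3:s rests on {1:s}
piece 4:q — minimal
piece 5:t rests on {3:s}
piece 6:s rests on {5:t}
piece 7:s rests on {6:s}
minimal pieces: {0:p, 1:s, 2:r, 4:q}
ways to finish when only these pieces remain (= sum over removing one remaining piece with nothing left below it):
  1 left: {0}→1  {2}→1  {4}→1  {7}→1
  2 left: {0,2}→2  {0,4}→2  {0,7}→2  {2,4}→2  {2,7}→2  {4,7}→2  {6,7}→1
  3 left: {0,2,4}→6  {0,2,7}→6  {0,4,7}→6  {0,6,7}→3  {2,4,7}→6  {2,6,7}→3  {4,6,7}→3  {5,6,7}→1
  4 left: {0,2,4,7}→24  {0,2,6,7}→12  {0,4,6,7}→12  {0,5,6,7}→4  {2,4,6,7}→12  {2,5,6,7}→4  {3,5,6,7}→1  {4,5,6,7}→4
  5 left: {0,2,4,6,7}→60  {0,2,5,6,7}→20  {0,3,5,6,7}→5  {0,4,5,6,7}→20  {1,3,5,6,7}→1  {2,3,5,6,7}→5  {2,4,5,6,7}→20  {3,4,5,6,7}→5
  6 left: {0,1,3,5,6,7}→6  {0,2,3,5,6,7}→30  {0,2,4,5,6,7}→120  {0,3,4,5,6,7}→30  {1,2,3,5,6,7}→6  {1,3,4,5,6,7}→6  {2,3,4,5,6,7}→30
  placing 0:p first → 42 extensions
  placing 1:s first → 210 extensions
  placing 2:r first → 42 extensions
  placing 4:q first → 42 extensions
total linear extensions = 336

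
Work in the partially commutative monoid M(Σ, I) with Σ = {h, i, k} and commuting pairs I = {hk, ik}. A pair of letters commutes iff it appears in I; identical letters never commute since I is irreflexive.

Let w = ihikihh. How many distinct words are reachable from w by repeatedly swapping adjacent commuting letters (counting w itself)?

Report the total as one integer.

7

0(i) covers ∅
1(h) covers 0:i
2(i) covers 1:h
3(k) covers ∅
4(i) covers 2:i
5(h) covers 4:i
6(h) covers 5:h
floor of heap: 0:i, 3:k
completions by unplaced set U, small U first (add the entries for U minus each lowest piece of U):
  |U|=1: {3}:1  {6}:1
  |U|=2: {3,6}:2  {5,6}:1
  |U|=3: {3,5,6}:3  {4,5,6}:1
  |U|=4: {2,4,5,6}:1  {3,4,5,6}:4
  |U|=5: {1,2,4,5,6}:1  {2,3,4,5,6}:5
  start at 0(i): 6
  start at 3(k): 1
sum over floor = 7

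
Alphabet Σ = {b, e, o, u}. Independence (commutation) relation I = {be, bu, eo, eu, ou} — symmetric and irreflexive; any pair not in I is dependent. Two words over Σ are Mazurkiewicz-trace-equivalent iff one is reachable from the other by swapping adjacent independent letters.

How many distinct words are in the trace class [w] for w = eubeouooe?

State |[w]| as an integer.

0(e) covers ∅
1(u) covers ∅
2(b) covers ∅
3(e) covers 0:e
4(o) covers 2:b
5(u) covers 1:u
6(o) covers 4:o
7(o) covers 6:o
8(e) covers 3:e
floor of heap: 0:e, 1:u, 2:b
completions by unplaced set U, small U first (add the entries for U minus each lowest piece of U):
  |U|=1: {5}:1  {7}:1  {8}:1
  |U|=2: {1,5}:1  {3,8}:1  {5,7}:2  {5,8}:2  {6,7}:1  {7,8}:2
  |U|=3: {0,3,8}:1  {1,5,7}:3  {1,5,8}:3  {3,5,8}:3  {3,7,8}:3  {4,6,7}:1  {5,6,7}:3  {5,7,8}:6  {6,7,8}:3
  |U|=4: {0,3,5,8}:4  {0,3,7,8}:4  {1,3,5,8}:6  {1,5,6,7}:6  {1,5,7,8}:12  {2,4,6,7}:1  {3,5,7,8}:12  {3,6,7,8}:6  {4,5,6,7}:4  {4,6,7,8}:4  {5,6,7,8}:12
  |U|=5: {0,1,3,5,8}:10  {0,3,5,7,8}:20  {0,3,6,7,8}:10  {1,3,5,7,8}:30  {1,4,5,6,7}:10  {1,5,6,7,8}:30  {2,4,5,6,7}:5  {2,4,6,7,8}:5  {3,4,6,7,8}:10  {3,5,6,7,8}:30  {4,5,6,7,8}:20
  |U|=6: {0,1,3,5,7,8}:60  {0,3,4,6,7,8}:20  {0,3,5,6,7,8}:60  {1,2,4,5,6,7}:15  {1,3,5,6,7,8}:90  {1,4,5,6,7,8}:60  {2,3,4,6,7,8}:15  {2,4,5,6,7,8}:30  {3,4,5,6,7,8}:60
  |U|=7: {0,1,3,5,6,7,8}:210  {0,2,3,4,6,7,8}:35  {0,3,4,5,6,7,8}:140  {1,2,4,5,6,7,8}:105  {1,3,4,5,6,7,8}:210  {2,3,4,5,6,7,8}:105
  start at 0(e): 420
  start at 1(u): 280
  start at 2(b): 560
sum over floor = 1260

1260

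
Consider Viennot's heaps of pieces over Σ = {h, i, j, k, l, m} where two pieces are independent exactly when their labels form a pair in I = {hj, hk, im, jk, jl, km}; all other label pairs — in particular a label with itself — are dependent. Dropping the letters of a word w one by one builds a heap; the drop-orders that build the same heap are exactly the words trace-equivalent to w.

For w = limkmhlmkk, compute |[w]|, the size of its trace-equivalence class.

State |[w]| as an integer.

#0=l has no predecessor
#1=i depends on [0:l]
#2=m depends on [0:l]
#3=k depends on [1:i]
#4=m depends on [2:m]
#5=h depends on [1:i, 4:m]
#6=l depends on [3:k, 5:h]
#7=m depends on [6:l]
#8=k depends on [6:l]
#9=k depends on [8:k]
sources: [0:l]
N(rest) = Σ N(rest − s) over sources s of rest; N(one piece) = 1:
  size 1 → [7]=1  [9]=1
  size 2 → [7,9]=2  [8,9]=1
  size 3 → [7,8,9]=3
  size 4 → [6,7,8,9]=3
  size 5 → [3,6,7,8,9]=3  [5,6,7,8,9]=3
  size 6 → [3,5,6,7,8,9]=6  [4,5,6,7,8,9]=3
  size 7 → [1,3,5,6,7,8,9]=6  [2,4,5,6,7,8,9]=3  [3,4,5,6,7,8,9]=9
  size 8 → [1,3,4,5,6,7,8,9]=15  [2,3,4,5,6,7,8,9]=12
  first=0(l) contributes 27

27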